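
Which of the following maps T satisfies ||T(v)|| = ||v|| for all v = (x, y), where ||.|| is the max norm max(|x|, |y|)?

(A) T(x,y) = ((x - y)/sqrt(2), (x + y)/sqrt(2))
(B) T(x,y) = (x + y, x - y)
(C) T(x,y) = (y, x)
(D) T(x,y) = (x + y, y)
C

A transformation preserves a norm if ||T(v)|| = ||v|| for every v; a single vector where the norm changes rules an option out.

(A) T(x,y) = ((x - y)/sqrt(2), (x + y)/sqrt(2)): v = (1, 0) has norm max(|1|, |0|) = 1, but T(v) = (sqrt(2)/2, sqrt(2)/2) has norm sqrt(2)/2 -- not preserved.
(B) T(x,y) = (x + y, x - y): v = (1, 1) has norm max(|1|, |1|) = 1, but T(v) = (2, 0) has norm 2 -- not preserved.
(C) T(x,y) = (y, x): preserves the norm -- it only permutes the coordinates and/or flips signs, which leaves max(|x|, |y|) unchanged.
(D) T(x,y) = (x + y, y): v = (1, 1) has norm max(|1|, |1|) = 1, but T(v) = (2, 1) has norm 2 -- not preserved.

Therefore the answer is (C).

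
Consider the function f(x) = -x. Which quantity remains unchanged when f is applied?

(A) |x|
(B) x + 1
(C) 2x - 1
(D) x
A

For f(x) = -x:
Applying f replaces x by -x. Since |-x| = |x|, the absolute value is unchanged by f, whereas x -> -x, 2x - 1 -> -2x - 1 and x + 1 -> -x + 1 all change.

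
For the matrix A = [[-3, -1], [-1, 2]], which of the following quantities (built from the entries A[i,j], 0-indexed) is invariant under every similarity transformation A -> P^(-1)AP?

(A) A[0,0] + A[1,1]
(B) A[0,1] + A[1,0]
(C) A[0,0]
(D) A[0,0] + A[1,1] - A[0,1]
A

A[0,0] + A[1,1] is the trace of A. By the cyclic property of the trace, tr(P^(-1)AP) = tr(APP^(-1)) = tr(A), so it is the same for every matrix similar to A.

The other combinations are not similarity invariants. For example, take P = [[1, 2], [0, 1]] (det P = 1), so P^(-1) = [[1, -2], [0, 1]] and
B = P^(-1)AP = [[-1, -7], [-1, 0]].
Evaluating each option on A and on B:
(A) A[0,0] + A[1,1]: -1 for A, -1 for B -> unchanged
(B) A[0,1] + A[1,0]: -2 for A, -8 for B -> changes
(C) A[0,0]: -3 for A, -1 for B -> changes
(D) A[0,0] + A[1,1] - A[0,1]: 0 for A, 6 for B -> changes

Only (A) A[0,0] + A[1,1] = -1 survives (and it does so for every P, not just this one), so it is the invariant.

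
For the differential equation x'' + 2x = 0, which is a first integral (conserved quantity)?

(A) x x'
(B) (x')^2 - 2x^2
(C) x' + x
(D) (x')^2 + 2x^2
D

A first integral I satisfies dI/dt = 0 along every solution. Differentiate each option and use the equation of motion:
(A) d/dt[x x'] = (x')^2 + x x'' = (x')^2 - 2x^2, not identically 0
(B) d/dt[(x')^2 - 2x^2] = 2x'x'' - 4x x' = -8x x', not identically 0
(C) d/dt[x' + x] = x'' + x' = -2x + x', not identically 0
(D) d/dt[(x')^2 + 2x^2] = 2x'x'' + 4x x' = 2x'(-2x) + 4x x' = 0

Only (D) has zero time-derivative. So the energy-like quantity (x')^2 + 2x^2 is the first integral.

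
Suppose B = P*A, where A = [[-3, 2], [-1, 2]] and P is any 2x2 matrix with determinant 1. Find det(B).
-4

By the multiplicative property of determinants, det(B) = det(P*A) = det(P) * det(A) = det(A),
so the determinant is invariant under multiplication by any determinant-1 matrix; we just need det(A).

det(A) = (-3)(2) - (2)(-1) = -6 - (-2) = -4

Therefore det(B) = 1 * (-4) = -4.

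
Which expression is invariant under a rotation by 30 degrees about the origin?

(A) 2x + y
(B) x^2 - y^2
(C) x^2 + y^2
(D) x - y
C

A rotation by 30 degrees sends (x, y) to (sqrt(3)x/2 - y/2, x/2 + sqrt(3)y/2).
Substitute the transformed coordinates into each option and compare with the original:
(A) 2x + y  ->  2(sqrt(3)x/2 - y/2) + (x/2 + sqrt(3)y/2) = x/2 + sqrt(3)x - y + sqrt(3)y/2   [differs from 2x + y: not invariant]
(B) x^2 - y^2  ->  (sqrt(3)x/2 - y/2)^2 - (x/2 + sqrt(3)y/2)^2 = x^2/2 - sqrt(3)xy - y^2/2   [differs from x^2 - y^2: not invariant]
(C) x^2 + y^2  ->  (sqrt(3)x/2 - y/2)^2 + (x/2 + sqrt(3)y/2)^2 = x^2 + y^2   [equals x^2 + y^2: invariant]
(D) x - y  ->  (sqrt(3)x/2 - y/2) - (x/2 + sqrt(3)y/2) = -x/2 + sqrt(3)x/2 - sqrt(3)y/2 - y/2   [differs from x - y: not invariant]

Only option (C), x^2 + y^2, is unchanged by the transformation.
Geometrically, x^2 + y^2 is the squared distance from the origin, which every rotation about the origin preserves.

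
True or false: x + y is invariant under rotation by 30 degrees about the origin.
False

Applying rotation by 30 degrees: x' = x*cos(30 degrees) - y*sin(30 degrees) = sqrt(3)x/2 - y/2, y' = x*sin(30 degrees) + y*cos(30 degrees) = x/2 + sqrt(3)y/2

Substituting into x + y:
(sqrt(3)x/2 - y/2) + (x/2 + sqrt(3)y/2)
= x/2 + sqrt(3)x/2 - y/2 + sqrt(3)y/2

This differs from the original expression x + y, so it is NOT invariant.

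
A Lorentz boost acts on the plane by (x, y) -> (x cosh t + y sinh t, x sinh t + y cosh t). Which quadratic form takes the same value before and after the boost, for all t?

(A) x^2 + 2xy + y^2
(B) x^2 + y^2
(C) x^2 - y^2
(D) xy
C

Write x' = x cosh t + y sinh t, y' = x sinh t + y cosh t and substitute into each option:
(A) x^2 + 2xy + y^2: (x' + y')^2 with x' + y' = (x + y)(cosh t + sinh t) = (x + y)e^t, so it becomes (x + y)^2 e^(2t)   [not invariant for t != 0]
(B) x^2 + y^2: (x cosh t + y sinh t)^2 + (x sinh t + y cosh t)^2 = (x^2 + y^2)(cosh^2 t + sinh^2 t) + 4xy sinh t cosh t = (x^2 + y^2) cosh 2t + 2xy sinh 2t   [not invariant for t != 0]
(C) x^2 - y^2: (x cosh t + y sinh t)^2 - (x sinh t + y cosh t)^2 = x^2(cosh^2 t - sinh^2 t) + 2xy(cosh t sinh t - sinh t cosh t) + y^2(sinh^2 t - cosh^2 t) = x^2 - y^2   [invariant, using cosh^2 t - sinh^2 t = 1]
(D) xy: (x cosh t + y sinh t)(x sinh t + y cosh t) = xy(cosh^2 t + sinh^2 t) + (x^2 + y^2) sinh t cosh t = xy cosh 2t + (x^2 + y^2)(sinh 2t)/2   [not invariant for t != 0]

Only (C) x^2 - y^2 is unchanged; it is the Minkowski form preserved by Lorentz boosts, just as x^2 + y^2 is preserved by ordinary rotations.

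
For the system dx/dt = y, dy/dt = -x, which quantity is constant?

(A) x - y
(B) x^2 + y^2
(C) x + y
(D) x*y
B

A first integral I satisfies dI/dt = 0 along every solution. Differentiate each option and use the equation of motion:
(A) d/dt[x - y] = y - (-x) = x + y, not identically 0
(B) d/dt[x^2 + y^2] = 2x*dx/dt + 2y*dy/dt = 2x*y + 2y*(-x) = 0
(C) d/dt[x + y] = y + (-x) = y - x, not identically 0
(D) d/dt[x*y] = (dx/dt)y + x(dy/dt) = y^2 - x^2, not identically 0

Only (B) has zero time-derivative. So x^2 + y^2 (the squared radius; trajectories are circles) is the conserved quantity.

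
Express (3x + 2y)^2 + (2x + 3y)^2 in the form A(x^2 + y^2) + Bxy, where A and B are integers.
13(x^2 + y^2) + 24xy

Expanding: (3x + 2y)^2 = 9x^2 + 12xy + 4y^2
(2x + 3y)^2 = 4x^2 + 12xy + 9y^2
Sum = (9+4)(x^2+y^2) + 24xy = 13(x^2 + y^2) + 24xy
This is symmetric in x and y.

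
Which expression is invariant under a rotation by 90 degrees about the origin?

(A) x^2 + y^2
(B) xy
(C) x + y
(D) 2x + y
A

A rotation by 90 degrees sends (x, y) to (-y, x).
Substitute the transformed coordinates into each option and compare with the original:
(A) x^2 + y^2  ->  (-y)^2 + (x)^2 = x^2 + y^2   [equals x^2 + y^2: invariant]
(B) xy  ->  (-y)(x) = -xy   [differs from xy: not invariant]
(C) x + y  ->  (-y) + (x) = x - y   [differs from x + y: not invariant]
(D) 2x + y  ->  2(-y) + (x) = x - 2y   [differs from 2x + y: not invariant]

Only option (A), x^2 + y^2, is unchanged by the transformation.
Geometrically, x^2 + y^2 is the squared distance from the origin, which every rotation about the origin preserves.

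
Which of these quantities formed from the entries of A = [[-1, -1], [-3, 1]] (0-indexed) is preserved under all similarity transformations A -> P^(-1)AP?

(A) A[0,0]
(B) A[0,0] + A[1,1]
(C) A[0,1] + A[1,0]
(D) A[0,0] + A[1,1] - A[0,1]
B

A[0,0] + A[1,1] is the trace of A. By the cyclic property of the trace, tr(P^(-1)AP) = tr(APP^(-1)) = tr(A), so it is the same for every matrix similar to A.

The other combinations are not similarity invariants. For example, take P = [[1, 2], [0, 1]] (det P = 1), so P^(-1) = [[1, -2], [0, 1]] and
B = P^(-1)AP = [[5, 7], [-3, -5]].
Evaluating each option on A and on B:
(A) A[0,0]: -1 for A, 5 for B -> changes
(B) A[0,0] + A[1,1]: 0 for A, 0 for B -> unchanged
(C) A[0,1] + A[1,0]: -4 for A, 4 for B -> changes
(D) A[0,0] + A[1,1] - A[0,1]: 1 for A, -7 for B -> changes

Only (B) A[0,0] + A[1,1] = 0 survives (and it does so for every P, not just this one), so it is the invariant.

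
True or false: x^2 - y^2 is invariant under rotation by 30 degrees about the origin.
False

Applying rotation by 30 degrees: x' = x*cos(30 degrees) - y*sin(30 degrees) = sqrt(3)x/2 - y/2, y' = x*sin(30 degrees) + y*cos(30 degrees) = x/2 + sqrt(3)y/2

Substituting into x^2 - y^2:
(sqrt(3)x/2 - y/2)^2 - (x/2 + sqrt(3)y/2)^2
= x^2/2 - sqrt(3)xy - y^2/2

This differs from the original expression x^2 - y^2, so it is NOT invariant.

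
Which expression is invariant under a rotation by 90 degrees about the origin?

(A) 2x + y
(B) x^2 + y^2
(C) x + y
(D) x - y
B

A rotation by 90 degrees sends (x, y) to (-y, x).
Substitute the transformed coordinates into each option and compare with the original:
(A) 2x + y  ->  2(-y) + (x) = x - 2y   [differs from 2x + y: not invariant]
(B) x^2 + y^2  ->  (-y)^2 + (x)^2 = x^2 + y^2   [equals x^2 + y^2: invariant]
(C) x + y  ->  (-y) + (x) = x - y   [differs from x + y: not invariant]
(D) x - y  ->  (-y) - (x) = -x - y   [differs from x - y: not invariant]

Only option (B), x^2 + y^2, is unchanged by the transformation.
Geometrically, x^2 + y^2 is the squared distance from the origin, which every rotation about the origin preserves.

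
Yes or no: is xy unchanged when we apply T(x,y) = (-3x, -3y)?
No

Substitute T(x,y) = (-3x, -3y) into the expression and compare with the original.

Original: xy
After applying T: (-3x)(-3y) = 9xy

This differs from the original xy (difference: 8xy), so the expression is NOT invariant.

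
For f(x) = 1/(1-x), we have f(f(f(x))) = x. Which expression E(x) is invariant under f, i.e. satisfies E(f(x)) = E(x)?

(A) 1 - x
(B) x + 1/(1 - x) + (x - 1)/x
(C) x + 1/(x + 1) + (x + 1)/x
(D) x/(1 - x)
B

Replace x by f(x) = 1/(1 - x) in each option and simplify. As a quick numerical cross-check, also compare E(3) with E(f(3)) = E(-1/2).

(A) 1 - x  ->  1 - (1/(1 - x)) = x/(x - 1); check: E(3) = -2 but E(-1/2) = 3/2.   [not invariant]
(B) x + 1/(1 - x) + (x - 1)/x  ->  (1/(1 - x)) + 1/(1 - (1/(1 - x))) + ((1/(1 - x)) - 1)/(1/(1 - x)), which simplifies back to x + 1/(1 - x) + (x - 1)/x; check: E(3) = 19/6, E(-1/2) = 19/6.   [invariant]
(C) x + 1/(x + 1) + (x + 1)/x  ->  (1/(1 - x)) + 1/((1/(1 - x)) + 1) + ((1/(1 - x)) + 1)/(1/(1 - x)) = (-x^3 + 6x^2 - 11x + 7)/(x^2 - 3x + 2); check: E(3) = 55/12 but E(-1/2) = 1/2.   [not invariant]
(D) x/(1 - x)  ->  (1/(1 - x))/(1 - (1/(1 - x))) = -1/x; check: E(3) = -3/2 but E(-1/2) = -1/3.   [not invariant]

Only (B) is unchanged. Indeed f(f(x)) = 1/(1 - 1/(1-x)) = (1-x)/(-x) = (x-1)/x, so E(x) = x + f(x) + f(f(x)) is the sum over the whole 3-cycle; applying f just permutes the three terms cyclically (x -> f(x) -> f(f(x)) -> x), leaving the sum unchanged.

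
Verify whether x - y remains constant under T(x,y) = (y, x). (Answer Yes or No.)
No

Substitute T(x,y) = (y, x) into the expression and compare with the original.

Original: x - y
After applying T: (y) - (x) = -x + y

This differs from the original x - y (difference: -2x + 2y), so the expression is NOT invariant.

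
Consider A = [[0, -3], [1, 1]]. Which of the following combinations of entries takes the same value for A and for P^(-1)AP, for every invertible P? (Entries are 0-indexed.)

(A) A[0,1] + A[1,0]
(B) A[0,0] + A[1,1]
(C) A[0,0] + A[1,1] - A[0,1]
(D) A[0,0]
B

A[0,0] + A[1,1] is the trace of A. By the cyclic property of the trace, tr(P^(-1)AP) = tr(APP^(-1)) = tr(A), so it is the same for every matrix similar to A.

The other combinations are not similarity invariants. For example, take P = [[2, 1], [1, 1]] (det P = 1), so P^(-1) = [[1, -1], [-1, 2]] and
B = P^(-1)AP = [[-6, -5], [9, 7]].
Evaluating each option on A and on B:
(A) A[0,1] + A[1,0]: -2 for A, 4 for B -> changes
(B) A[0,0] + A[1,1]: 1 for A, 1 for B -> unchanged
(C) A[0,0] + A[1,1] - A[0,1]: 4 for A, 6 for B -> changes
(D) A[0,0]: 0 for A, -6 for B -> changes

Only (B) A[0,0] + A[1,1] = 1 survives (and it does so for every P, not just this one), so it is the invariant.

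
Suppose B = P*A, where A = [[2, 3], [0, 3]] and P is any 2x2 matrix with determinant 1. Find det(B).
6

By the multiplicative property of determinants, det(B) = det(P*A) = det(P) * det(A) = det(A),
so the determinant is invariant under multiplication by any determinant-1 matrix; we just need det(A).

det(A) = (2)(3) - (3)(0) = 6 - 0 = 6

Therefore det(B) = 1 * 6 = 6.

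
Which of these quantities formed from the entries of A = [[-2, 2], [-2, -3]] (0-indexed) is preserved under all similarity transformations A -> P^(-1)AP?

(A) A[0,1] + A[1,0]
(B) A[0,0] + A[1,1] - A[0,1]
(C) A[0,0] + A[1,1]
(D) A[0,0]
C

A[0,0] + A[1,1] is the trace of A. By the cyclic property of the trace, tr(P^(-1)AP) = tr(APP^(-1)) = tr(A), so it is the same for every matrix similar to A.

The other combinations are not similarity invariants. For example, take P = [[1, -1], [0, 1]] (det P = 1), so P^(-1) = [[1, 1], [0, 1]] and
B = P^(-1)AP = [[-4, 3], [-2, -1]].
Evaluating each option on A and on B:
(A) A[0,1] + A[1,0]: 0 for A, 1 for B -> changes
(B) A[0,0] + A[1,1] - A[0,1]: -7 for A, -8 for B -> changes
(C) A[0,0] + A[1,1]: -5 for A, -5 for B -> unchanged
(D) A[0,0]: -2 for A, -4 for B -> changes

Only (C) A[0,0] + A[1,1] = -5 survives (and it does so for every P, not just this one), so it is the invariant.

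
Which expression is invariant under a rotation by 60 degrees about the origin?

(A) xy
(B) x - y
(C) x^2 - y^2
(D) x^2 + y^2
D

A rotation by 60 degrees sends (x, y) to (x/2 - sqrt(3)y/2, sqrt(3)x/2 + y/2).
Substitute the transformed coordinates into each option and compare with the original:
(A) xy  ->  (x/2 - sqrt(3)y/2)(sqrt(3)x/2 + y/2) = sqrt(3)x^2/4 - xy/2 - sqrt(3)y^2/4   [differs from xy: not invariant]
(B) x - y  ->  (x/2 - sqrt(3)y/2) - (sqrt(3)x/2 + y/2) = -sqrt(3)x/2 + x/2 - sqrt(3)y/2 - y/2   [differs from x - y: not invariant]
(C) x^2 - y^2  ->  (x/2 - sqrt(3)y/2)^2 - (sqrt(3)x/2 + y/2)^2 = -x^2/2 - sqrt(3)xy + y^2/2   [differs from x^2 - y^2: not invariant]
(D) x^2 + y^2  ->  (x/2 - sqrt(3)y/2)^2 + (sqrt(3)x/2 + y/2)^2 = x^2 + y^2   [equals x^2 + y^2: invariant]

Only option (D), x^2 + y^2, is unchanged by the transformation.
Geometrically, x^2 + y^2 is the squared distance from the origin, which every rotation about the origin preserves.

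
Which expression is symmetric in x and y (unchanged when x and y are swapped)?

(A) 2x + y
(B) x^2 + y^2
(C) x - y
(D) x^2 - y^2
B

A symmetric expression is unchanged when the variables are permuted; here the transformation to test is the swap (x, y) -> (y, x).
Substitute the transformed coordinates into each option and compare with the original:
(A) 2x + y  ->  2(y) + (x) = x + 2y   [differs from 2x + y: not invariant]
(B) x^2 + y^2  ->  (y)^2 + (x)^2 = x^2 + y^2   [equals x^2 + y^2: invariant]
(C) x - y  ->  (y) - (x) = -x + y   [differs from x - y: not invariant]
(D) x^2 - y^2  ->  (y)^2 - (x)^2 = -x^2 + y^2   [differs from x^2 - y^2: not invariant]

Only option (B), x^2 + y^2, is unchanged by the transformation.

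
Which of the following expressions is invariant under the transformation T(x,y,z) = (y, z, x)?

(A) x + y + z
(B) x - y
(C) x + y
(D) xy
A

Apply T(x,y,z) = (y, z, x) to each option, i.e. replace (x, y, z) by the transformed coordinates.
Substitute the transformed coordinates into each option and compare with the original:
(A) x + y + z  ->  (y) + (z) + (x) = x + y + z   [equals x + y + z: invariant]
(B) x - y  ->  (y) - (z) = y - z   [differs from x - y: not invariant]
(C) x + y  ->  (y) + (z) = y + z   [differs from x + y: not invariant]
(D) xy  ->  (y)(z) = yz   [differs from xy: not invariant]

Only option (A), x + y + z, is unchanged by the transformation.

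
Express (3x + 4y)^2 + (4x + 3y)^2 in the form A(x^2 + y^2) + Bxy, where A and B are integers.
25(x^2 + y^2) + 48xy

Expanding: (3x + 4y)^2 = 9x^2 + 24xy + 16y^2
(4x + 3y)^2 = 16x^2 + 24xy + 9y^2
Sum = (9+16)(x^2+y^2) + 48xy = 25(x^2 + y^2) + 48xy
This is symmetric in x and y.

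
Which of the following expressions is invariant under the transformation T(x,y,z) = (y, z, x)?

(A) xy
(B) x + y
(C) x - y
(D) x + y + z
D

Apply T(x,y,z) = (y, z, x) to each option, i.e. replace (x, y, z) by the transformed coordinates.
Substitute the transformed coordinates into each option and compare with the original:
(A) xy  ->  (y)(z) = yz   [differs from xy: not invariant]
(B) x + y  ->  (y) + (z) = y + z   [differs from x + y: not invariant]
(C) x - y  ->  (y) - (z) = y - z   [differs from x - y: not invariant]
(D) x + y + z  ->  (y) + (z) + (x) = x + y + z   [equals x + y + z: invariant]

Only option (D), x + y + z, is unchanged by the transformation.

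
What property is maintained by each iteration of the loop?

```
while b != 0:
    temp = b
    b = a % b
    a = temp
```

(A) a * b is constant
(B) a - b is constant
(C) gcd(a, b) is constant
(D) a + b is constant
C

A loop invariant must hold before the first iteration and be re-established by every execution of the body.

(C) gcd(a, b) is constant: One iteration replaces (a, b) by (b, a mod b). Since a mod b = a - q*b for an integer q, any common divisor of a and b divides b and a mod b, and conversely; hence gcd(b, a mod b) = gcd(a, b). For instance (19, 4) -> (4, 3) keeps gcd = 1. At exit b = 0 and a = gcd of the original inputs.

The other options fail:
(A) a * b is constant: e.g. (a, b) = (19, 4) -> (4, 3): the product goes from 76 to 12.
(B) a - b is constant: e.g. (a, b) = (19, 4) -> (4, 3): the difference goes from 15 to 1.
(D) a + b is constant: e.g. (a, b) = (19, 4) -> (4, 3): the sum goes from 23 to 7.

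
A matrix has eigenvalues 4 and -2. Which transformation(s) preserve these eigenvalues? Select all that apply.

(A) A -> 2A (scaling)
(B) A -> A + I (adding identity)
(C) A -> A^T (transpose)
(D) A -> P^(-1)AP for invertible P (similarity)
C and D

Eigenvalues are preserved by:
1. Similarity transformations: A -> P^(-1)AP (same characteristic polynomial)
2. Transpose: A^T has the same eigenvalues as A

Eigenvalues are NOT preserved by:
- Adding identity: eigenvalues become 4+1, -2+1
- Scaling: eigenvalues become 8, -4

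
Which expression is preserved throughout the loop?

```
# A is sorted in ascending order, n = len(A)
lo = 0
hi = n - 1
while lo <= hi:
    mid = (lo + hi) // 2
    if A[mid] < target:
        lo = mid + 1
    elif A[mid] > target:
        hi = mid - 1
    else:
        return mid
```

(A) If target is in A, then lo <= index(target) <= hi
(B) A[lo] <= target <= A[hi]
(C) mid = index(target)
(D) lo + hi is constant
A

A loop invariant must hold before the first iteration and be re-established by every execution of the body.

(A) If target is in A, then lo <= index(target) <= hi: Before the loop [lo, hi] = [0, n-1] covers every index. When A[mid] < target, sortedness puts target strictly to the right of mid, so setting lo = mid + 1 keeps index(target) in [lo, hi]; symmetrically for hi = mid - 1. Hence 'if target is in A then lo <= index(target) <= hi' holds after every iteration, and when lo > hi it proves target is absent.

The other options fail:
(B) A[lo] <= target <= A[hi]: fails when target is not in A (e.g. target < A[0] already violates it before the loop), so it is not maintained in general.
(C) mid = index(target): mid is just the current probe; it equals index(target) only on the iteration that returns.
(D) lo + hi is constant: each iteration moves exactly one of lo, hi, so lo + hi changes (e.g. 0 + (n-1) becomes (mid+1) + (n-1)).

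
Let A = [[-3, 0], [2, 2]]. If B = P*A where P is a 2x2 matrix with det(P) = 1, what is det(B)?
-6

By the multiplicative property of determinants, det(B) = det(P*A) = det(P) * det(A) = det(A),
so the determinant is invariant under multiplication by any determinant-1 matrix; we just need det(A).

det(A) = (-3)(2) - (0)(2) = -6 - 0 = -6

Therefore det(B) = 1 * (-6) = -6.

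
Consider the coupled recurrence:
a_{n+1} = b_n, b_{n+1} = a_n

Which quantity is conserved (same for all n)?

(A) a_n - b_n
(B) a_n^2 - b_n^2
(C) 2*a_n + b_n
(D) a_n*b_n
D

Replace a_n by a_{n+1} = b_n and b_n by b_{n+1} = a_n in each option and simplify:
(A) a_n - b_n  ->  (b_n) - (a_n) = -a_n + b_n   [not conserved]
(B) a_n^2 - b_n^2  ->  (b_n)^2 - (a_n)^2 = -a_n^2 + b_n^2   [not conserved]
(C) 2*a_n + b_n  ->  2*(b_n) + (a_n) = a_n + 2*b_n   [not conserved]
(D) a_n*b_n  ->  (b_n)*(a_n) = a_n*b_n   [conserved]

Only (D) a_n*b_n returns to itself after one step, so it is the conserved quantity.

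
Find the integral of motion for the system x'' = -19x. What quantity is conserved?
E = (x')^2 + 19x^2

Multiply the equation by x':
x' * x'' = -19x * x'
The left side is d/dt[(x')^2/2] and the right side is d/dt[-19x^2/2], so
d/dt[(x')^2/2 + 19x^2/2] = 0, i.e. (x')^2/2 + 19x^2/2 = constant.
Multiplying by 2, the integral of motion is E = (x')^2 + 19x^2.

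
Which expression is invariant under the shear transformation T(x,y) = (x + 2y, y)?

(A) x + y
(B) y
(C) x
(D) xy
B

Under the shear T(x,y) = (x + 2y, y):
Substitute the transformed coordinates into each option and compare with the original:
(A) x + y  ->  (x + 2y) + (y) = x + 3y   [differs from x + y: not invariant]
(B) y  ->  (y) = y   [equals y: invariant]
(C) x  ->  (x + 2y) = x + 2y   [differs from x: not invariant]
(D) xy  ->  (x + 2y)(y) = xy + 2y^2   [differs from xy: not invariant]

Only option (B), y, is unchanged by the transformation.
A horizontal shear moves points parallel to the x-axis, so the y-coordinate (and any function of y alone) is unchanged.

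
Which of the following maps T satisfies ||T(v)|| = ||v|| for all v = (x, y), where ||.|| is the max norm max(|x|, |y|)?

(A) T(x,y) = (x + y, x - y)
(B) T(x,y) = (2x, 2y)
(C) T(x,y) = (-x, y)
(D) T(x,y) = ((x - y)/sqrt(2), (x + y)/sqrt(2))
C

A transformation preserves a norm if ||T(v)|| = ||v|| for every v; a single vector where the norm changes rules an option out.

(A) T(x,y) = (x + y, x - y): v = (1, 1) has norm max(|1|, |1|) = 1, but T(v) = (2, 0) has norm 2 -- not preserved.
(B) T(x,y) = (2x, 2y): v = (1, 0) has norm max(|1|, |0|) = 1, but T(v) = (2, 0) has norm 2 -- not preserved.
(C) T(x,y) = (-x, y): preserves the norm -- it only permutes the coordinates and/or flips signs, which leaves max(|x|, |y|) unchanged.
(D) T(x,y) = ((x - y)/sqrt(2), (x + y)/sqrt(2)): v = (1, 0) has norm max(|1|, |0|) = 1, but T(v) = (sqrt(2)/2, sqrt(2)/2) has norm sqrt(2)/2 -- not preserved.

Therefore the answer is (C).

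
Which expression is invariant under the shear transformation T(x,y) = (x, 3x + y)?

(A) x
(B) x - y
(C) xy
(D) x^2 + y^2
A

Under the shear T(x,y) = (x, 3x + y):
Substitute the transformed coordinates into each option and compare with the original:
(A) x  ->  (x) = x   [equals x: invariant]
(B) x - y  ->  (x) - (3x + y) = -2x - y   [differs from x - y: not invariant]
(C) xy  ->  (x)(3x + y) = 3x^2 + xy   [differs from xy: not invariant]
(D) x^2 + y^2  ->  (x)^2 + (3x + y)^2 = 10x^2 + 6xy + y^2   [differs from x^2 + y^2: not invariant]

Only option (A), x, is unchanged by the transformation.
A vertical shear moves points parallel to the y-axis, so the x-coordinate (and any function of x alone) is unchanged.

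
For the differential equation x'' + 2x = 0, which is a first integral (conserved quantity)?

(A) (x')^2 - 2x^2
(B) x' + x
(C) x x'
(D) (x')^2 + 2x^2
D

A first integral I satisfies dI/dt = 0 along every solution. Differentiate each option and use the equation of motion:
(A) d/dt[(x')^2 - 2x^2] = 2x'x'' - 4x x' = -8x x', not identically 0
(B) d/dt[x' + x] = x'' + x' = -2x + x', not identically 0
(C) d/dt[x x'] = (x')^2 + x x'' = (x')^2 - 2x^2, not identically 0
(D) d/dt[(x')^2 + 2x^2] = 2x'x'' + 4x x' = 2x'(-2x) + 4x x' = 0

Only (D) has zero time-derivative. So the energy-like quantity (x')^2 + 2x^2 is the first integral.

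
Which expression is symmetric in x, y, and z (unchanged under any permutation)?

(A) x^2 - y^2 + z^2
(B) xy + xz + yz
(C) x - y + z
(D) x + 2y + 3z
B

A symmetric expression is unchanged when the variables are permuted; here the transformation to test is the swap (x, y) -> (y, x).
A symmetric expression must survive every permutation; the single swap x <-> y already eliminates the distractors, and the keyed expression is also unchanged by x <-> z and y <-> z (each variable enters it in exactly the same way).
Substitute the transformed coordinates into each option and compare with the original:
(A) x^2 - y^2 + z^2  ->  (y)^2 - (x)^2 + z^2 = -x^2 + y^2 + z^2   [differs from x^2 - y^2 + z^2: not invariant]
(B) xy + xz + yz  ->  (y)(x) + (y)z + (x)z = xy + xz + yz   [equals xy + xz + yz: invariant]
(C) x - y + z  ->  (y) - (x) + z = -x + y + z   [differs from x - y + z: not invariant]
(D) x + 2y + 3z  ->  (y) + 2(x) + 3z = 2x + y + 3z   [differs from x + 2y + 3z: not invariant]

Only option (B), xy + xz + yz, is unchanged by the transformation.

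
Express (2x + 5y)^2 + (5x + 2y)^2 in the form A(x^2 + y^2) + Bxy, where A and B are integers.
29(x^2 + y^2) + 40xy

Expanding: (2x + 5y)^2 = 4x^2 + 20xy + 25y^2
(5x + 2y)^2 = 25x^2 + 20xy + 4y^2
Sum = (4+25)(x^2+y^2) + 40xy = 29(x^2 + y^2) + 40xy
This is symmetric in x and y.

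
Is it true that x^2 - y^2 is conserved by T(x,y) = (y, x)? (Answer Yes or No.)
No

Substitute T(x,y) = (y, x) into the expression and compare with the original.

Original: x^2 - y^2
After applying T: (y)^2 - (x)^2 = -x^2 + y^2

This differs from the original x^2 - y^2 (difference: -2x^2 + 2y^2), so the expression is NOT invariant.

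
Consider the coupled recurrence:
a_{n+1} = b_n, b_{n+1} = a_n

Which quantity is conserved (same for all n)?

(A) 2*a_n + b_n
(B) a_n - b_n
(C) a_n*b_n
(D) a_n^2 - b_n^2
C

Replace a_n by a_{n+1} = b_n and b_n by b_{n+1} = a_n in each option and simplify:
(A) 2*a_n + b_n  ->  2*(b_n) + (a_n) = a_n + 2*b_n   [not conserved]
(B) a_n - b_n  ->  (b_n) - (a_n) = -a_n + b_n   [not conserved]
(C) a_n*b_n  ->  (b_n)*(a_n) = a_n*b_n   [conserved]
(D) a_n^2 - b_n^2  ->  (b_n)^2 - (a_n)^2 = -a_n^2 + b_n^2   [not conserved]

Only (C) a_n*b_n returns to itself after one step, so it is the conserved quantity.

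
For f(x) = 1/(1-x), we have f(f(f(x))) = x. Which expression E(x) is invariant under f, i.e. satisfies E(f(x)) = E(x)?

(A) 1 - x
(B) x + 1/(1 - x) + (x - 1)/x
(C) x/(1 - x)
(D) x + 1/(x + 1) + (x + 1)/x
B

Replace x by f(x) = 1/(1 - x) in each option and simplify. As a quick numerical cross-check, also compare E(4) with E(f(4)) = E(-1/3).

(A) 1 - x  ->  1 - (1/(1 - x)) = x/(x - 1); check: E(4) = -3 but E(-1/3) = 4/3.   [not invariant]
(B) x + 1/(1 - x) + (x - 1)/x  ->  (1/(1 - x)) + 1/(1 - (1/(1 - x))) + ((1/(1 - x)) - 1)/(1/(1 - x)), which simplifies back to x + 1/(1 - x) + (x - 1)/x; check: E(4) = 53/12, E(-1/3) = 53/12.   [invariant]
(C) x/(1 - x)  ->  (1/(1 - x))/(1 - (1/(1 - x))) = -1/x; check: E(4) = -4/3 but E(-1/3) = -1/4.   [not invariant]
(D) x + 1/(x + 1) + (x + 1)/x  ->  (1/(1 - x)) + 1/((1/(1 - x)) + 1) + ((1/(1 - x)) + 1)/(1/(1 - x)) = (-x^3 + 6x^2 - 11x + 7)/(x^2 - 3x + 2); check: E(4) = 109/20 but E(-1/3) = -5/6.   [not invariant]

Only (B) is unchanged. Indeed f(f(x)) = 1/(1 - 1/(1-x)) = (1-x)/(-x) = (x-1)/x, so E(x) = x + f(x) + f(f(x)) is the sum over the whole 3-cycle; applying f just permutes the three terms cyclically (x -> f(x) -> f(f(x)) -> x), leaving the sum unchanged.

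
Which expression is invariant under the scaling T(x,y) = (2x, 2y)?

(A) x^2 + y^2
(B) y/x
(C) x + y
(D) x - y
B

Under the uniform scaling T(x,y) = (2x, 2y):
Substitute the transformed coordinates into each option and compare with the original:
(A) x^2 + y^2  ->  (2x)^2 + (2y)^2 = 4x^2 + 4y^2   [differs from x^2 + y^2: not invariant]
(B) y/x  ->  (2y)/(2x) = y/x   [equals y/x: invariant]
(C) x + y  ->  (2x) + (2y) = 2x + 2y   [differs from x + y: not invariant]
(D) x - y  ->  (2x) - (2y) = 2x - 2y   [differs from x - y: not invariant]

Only option (B), y/x, is unchanged by the transformation.
The common factor 2 cancels in a ratio of coordinates, while sums, products and sums of squares pick up factors of 2 or 4.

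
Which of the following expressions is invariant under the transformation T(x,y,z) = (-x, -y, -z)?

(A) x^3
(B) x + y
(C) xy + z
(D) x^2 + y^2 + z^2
D

Apply T(x,y,z) = (-x, -y, -z) to each option, i.e. replace (x, y, z) by the transformed coordinates.
Substitute the transformed coordinates into each option and compare with the original:
(A) x^3  ->  (-x)^3 = -x^3   [differs from x^3: not invariant]
(B) x + y  ->  (-x) + (-y) = -x - y   [differs from x + y: not invariant]
(C) xy + z  ->  (-x)(-y) + (-z) = xy - z   [differs from xy + z: not invariant]
(D) x^2 + y^2 + z^2  ->  (-x)^2 + (-y)^2 + (-z)^2 = x^2 + y^2 + z^2   [equals x^2 + y^2 + z^2: invariant]

Only option (D), x^2 + y^2 + z^2, is unchanged by the transformation.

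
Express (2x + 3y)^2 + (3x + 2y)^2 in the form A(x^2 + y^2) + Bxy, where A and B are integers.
13(x^2 + y^2) + 24xy

Expanding: (2x + 3y)^2 = 4x^2 + 12xy + 9y^2
(3x + 2y)^2 = 9x^2 + 12xy + 4y^2
Sum = (4+9)(x^2+y^2) + 24xy = 13(x^2 + y^2) + 24xy
This is symmetric in x and y.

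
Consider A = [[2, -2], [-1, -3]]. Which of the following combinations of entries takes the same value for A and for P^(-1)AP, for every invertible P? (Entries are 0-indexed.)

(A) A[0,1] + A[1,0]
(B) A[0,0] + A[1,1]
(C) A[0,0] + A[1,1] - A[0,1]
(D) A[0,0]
B

A[0,0] + A[1,1] is the trace of A. By the cyclic property of the trace, tr(P^(-1)AP) = tr(APP^(-1)) = tr(A), so it is the same for every matrix similar to A.

The other combinations are not similarity invariants. For example, take P = [[1, 2], [0, 1]] (det P = 1), so P^(-1) = [[1, -2], [0, 1]] and
B = P^(-1)AP = [[4, 12], [-1, -5]].
Evaluating each option on A and on B:
(A) A[0,1] + A[1,0]: -3 for A, 11 for B -> changes
(B) A[0,0] + A[1,1]: -1 for A, -1 for B -> unchanged
(C) A[0,0] + A[1,1] - A[0,1]: 1 for A, -13 for B -> changes
(D) A[0,0]: 2 for A, 4 for B -> changes

Only (B) A[0,0] + A[1,1] = -1 survives (and it does so for every P, not just this one), so it is the invariant.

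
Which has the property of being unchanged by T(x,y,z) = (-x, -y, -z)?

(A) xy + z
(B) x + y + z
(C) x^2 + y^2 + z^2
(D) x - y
C

Apply T(x,y,z) = (-x, -y, -z) to each option, i.e. replace (x, y, z) by the transformed coordinates.
Substitute the transformed coordinates into each option and compare with the original:
(A) xy + z  ->  (-x)(-y) + (-z) = xy - z   [differs from xy + z: not invariant]
(B) x + y + z  ->  (-x) + (-y) + (-z) = -x - y - z   [differs from x + y + z: not invariant]
(C) x^2 + y^2 + z^2  ->  (-x)^2 + (-y)^2 + (-z)^2 = x^2 + y^2 + z^2   [equals x^2 + y^2 + z^2: invariant]
(D) x - y  ->  (-x) - (-y) = -x + y   [differs from x - y: not invariant]

Only option (C), x^2 + y^2 + z^2, is unchanged by the transformation.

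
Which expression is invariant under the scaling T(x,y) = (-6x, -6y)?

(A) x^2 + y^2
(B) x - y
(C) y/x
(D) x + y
C

Under the uniform scaling T(x,y) = (-6x, -6y):
Substitute the transformed coordinates into each option and compare with the original:
(A) x^2 + y^2  ->  (-6x)^2 + (-6y)^2 = 36x^2 + 36y^2   [differs from x^2 + y^2: not invariant]
(B) x - y  ->  (-6x) - (-6y) = -6x + 6y   [differs from x - y: not invariant]
(C) y/x  ->  (-6y)/(-6x) = y/x   [equals y/x: invariant]
(D) x + y  ->  (-6x) + (-6y) = -6x - 6y   [differs from x + y: not invariant]

Only option (C), y/x, is unchanged by the transformation.
The common factor -6 cancels in a ratio of coordinates, while sums, products and sums of squares pick up factors of -6 or 36.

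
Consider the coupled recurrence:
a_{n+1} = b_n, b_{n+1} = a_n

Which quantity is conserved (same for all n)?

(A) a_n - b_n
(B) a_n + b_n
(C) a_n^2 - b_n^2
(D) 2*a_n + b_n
B

Replace a_n by a_{n+1} = b_n and b_n by b_{n+1} = a_n in each option and simplify:
(A) a_n - b_n  ->  (b_n) - (a_n) = -a_n + b_n   [not conserved]
(B) a_n + b_n  ->  (b_n) + (a_n) = a_n + b_n   [conserved]
(C) a_n^2 - b_n^2  ->  (b_n)^2 - (a_n)^2 = -a_n^2 + b_n^2   [not conserved]
(D) 2*a_n + b_n  ->  2*(b_n) + (a_n) = a_n + 2*b_n   [not conserved]

Only (B) a_n + b_n returns to itself after one step, so it is the conserved quantity.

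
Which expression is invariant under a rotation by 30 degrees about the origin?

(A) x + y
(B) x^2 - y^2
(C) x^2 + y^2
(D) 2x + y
C

A rotation by 30 degrees sends (x, y) to (sqrt(3)x/2 - y/2, x/2 + sqrt(3)y/2).
Substitute the transformed coordinates into each option and compare with the original:
(A) x + y  ->  (sqrt(3)x/2 - y/2) + (x/2 + sqrt(3)y/2) = x/2 + sqrt(3)x/2 - y/2 + sqrt(3)y/2   [differs from x + y: not invariant]
(B) x^2 - y^2  ->  (sqrt(3)x/2 - y/2)^2 - (x/2 + sqrt(3)y/2)^2 = x^2/2 - sqrt(3)xy - y^2/2   [differs from x^2 - y^2: not invariant]
(C) x^2 + y^2  ->  (sqrt(3)x/2 - y/2)^2 + (x/2 + sqrt(3)y/2)^2 = x^2 + y^2   [equals x^2 + y^2: invariant]
(D) 2x + y  ->  2(sqrt(3)x/2 - y/2) + (x/2 + sqrt(3)y/2) = x/2 + sqrt(3)x - y + sqrt(3)y/2   [differs from 2x + y: not invariant]

Only option (C), x^2 + y^2, is unchanged by the transformation.
Geometrically, x^2 + y^2 is the squared distance from the origin, which every rotation about the origin preserves.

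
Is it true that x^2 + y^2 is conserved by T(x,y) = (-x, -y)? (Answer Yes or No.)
Yes

Substitute T(x,y) = (-x, -y) into the expression and compare with the original.

Original: x^2 + y^2
After applying T: (-x)^2 + (-y)^2 = x^2 + y^2

This is identical to the original x^2 + y^2, so the expression is invariant.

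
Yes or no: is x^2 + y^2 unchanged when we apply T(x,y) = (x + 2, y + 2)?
No

Substitute T(x,y) = (x + 2, y + 2) into the expression and compare with the original.

Original: x^2 + y^2
After applying T: (x + 2)^2 + (y + 2)^2 = x^2 + 4x + y^2 + 4y + 8

This differs from the original x^2 + y^2 (difference: 4x + 4y + 8), so the expression is NOT invariant.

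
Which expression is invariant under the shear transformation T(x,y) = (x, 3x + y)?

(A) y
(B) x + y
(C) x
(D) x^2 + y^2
C

Under the shear T(x,y) = (x, 3x + y):
Substitute the transformed coordinates into each option and compare with the original:
(A) y  ->  (3x + y) = 3x + y   [differs from y: not invariant]
(B) x + y  ->  (x) + (3x + y) = 4x + y   [differs from x + y: not invariant]
(C) x  ->  (x) = x   [equals x: invariant]
(D) x^2 + y^2  ->  (x)^2 + (3x + y)^2 = 10x^2 + 6xy + y^2   [differs from x^2 + y^2: not invariant]

Only option (C), x, is unchanged by the transformation.
A vertical shear moves points parallel to the y-axis, so the x-coordinate (and any function of x alone) is unchanged.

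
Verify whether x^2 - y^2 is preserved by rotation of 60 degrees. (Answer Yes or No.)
No

Applying rotation by 60 degrees: x' = x*cos(60 degrees) - y*sin(60 degrees) = x/2 - sqrt(3)y/2, y' = x*sin(60 degrees) + y*cos(60 degrees) = sqrt(3)x/2 + y/2

Substituting into x^2 - y^2:
(x/2 - sqrt(3)y/2)^2 - (sqrt(3)x/2 + y/2)^2
= -x^2/2 - sqrt(3)xy + y^2/2

This differs from the original expression x^2 - y^2, so it is NOT invariant.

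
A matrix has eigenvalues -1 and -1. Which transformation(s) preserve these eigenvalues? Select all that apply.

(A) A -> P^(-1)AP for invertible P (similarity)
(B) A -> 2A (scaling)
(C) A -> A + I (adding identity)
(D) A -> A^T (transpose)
A and D

Eigenvalues are preserved by:
1. Similarity transformations: A -> P^(-1)AP (same characteristic polynomial)
2. Transpose: A^T has the same eigenvalues as A

Eigenvalues are NOT preserved by:
- Adding identity: eigenvalues become -1+1, -1+1
- Scaling: eigenvalues become -2, -2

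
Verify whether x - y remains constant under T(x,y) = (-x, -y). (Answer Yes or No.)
No

Substitute T(x,y) = (-x, -y) into the expression and compare with the original.

Original: x - y
After applying T: (-x) - (-y) = -x + y

This differs from the original x - y (difference: -2x + 2y), so the expression is NOT invariant.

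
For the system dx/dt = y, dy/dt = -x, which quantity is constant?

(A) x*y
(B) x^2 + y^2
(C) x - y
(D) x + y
B

A first integral I satisfies dI/dt = 0 along every solution. Differentiate each option and use the equation of motion:
(A) d/dt[x*y] = (dx/dt)y + x(dy/dt) = y^2 - x^2, not identically 0
(B) d/dt[x^2 + y^2] = 2x*dx/dt + 2y*dy/dt = 2x*y + 2y*(-x) = 0
(C) d/dt[x - y] = y - (-x) = x + y, not identically 0
(D) d/dt[x + y] = y + (-x) = y - x, not identically 0

Only (B) has zero time-derivative. So x^2 + y^2 (the squared radius; trajectories are circles) is the conserved quantity.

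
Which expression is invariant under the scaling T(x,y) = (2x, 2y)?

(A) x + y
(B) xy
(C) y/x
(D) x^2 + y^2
C

Under the uniform scaling T(x,y) = (2x, 2y):
Substitute the transformed coordinates into each option and compare with the original:
(A) x + y  ->  (2x) + (2y) = 2x + 2y   [differs from x + y: not invariant]
(B) xy  ->  (2x)(2y) = 4xy   [differs from xy: not invariant]
(C) y/x  ->  (2y)/(2x) = y/x   [equals y/x: invariant]
(D) x^2 + y^2  ->  (2x)^2 + (2y)^2 = 4x^2 + 4y^2   [differs from x^2 + y^2: not invariant]

Only option (C), y/x, is unchanged by the transformation.
The common factor 2 cancels in a ratio of coordinates, while sums, products and sums of squares pick up factors of 2 or 4.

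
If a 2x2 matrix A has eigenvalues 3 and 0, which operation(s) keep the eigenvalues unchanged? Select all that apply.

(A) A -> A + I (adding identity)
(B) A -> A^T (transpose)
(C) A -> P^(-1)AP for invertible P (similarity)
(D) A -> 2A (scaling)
B and C

Eigenvalues are preserved by:
1. Similarity transformations: A -> P^(-1)AP (same characteristic polynomial)
2. Transpose: A^T has the same eigenvalues as A

Eigenvalues are NOT preserved by:
- Adding identity: eigenvalues become 3+1, 0+1
- Scaling: eigenvalues become 6, 0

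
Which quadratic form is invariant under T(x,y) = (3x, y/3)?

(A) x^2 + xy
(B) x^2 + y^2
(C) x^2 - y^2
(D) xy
D

T multiplies x by 3 and divides y by 3.
Substitute the transformed coordinates into each option and compare with the original:
(A) x^2 + xy  ->  (3x)^2 + (3x)(y/3) = 9x^2 + xy   [differs from x^2 + xy: not invariant]
(B) x^2 + y^2  ->  (3x)^2 + (y/3)^2 = 9x^2 + y^2/9   [differs from x^2 + y^2: not invariant]
(C) x^2 - y^2  ->  (3x)^2 - (y/3)^2 = 9x^2 - y^2/9   [differs from x^2 - y^2: not invariant]
(D) xy  ->  (3x)(y/3) = xy   [equals xy: invariant]

Only option (D), xy, is unchanged by the transformation.
The factors 3 and 1/3 cancel only in the pure product xy.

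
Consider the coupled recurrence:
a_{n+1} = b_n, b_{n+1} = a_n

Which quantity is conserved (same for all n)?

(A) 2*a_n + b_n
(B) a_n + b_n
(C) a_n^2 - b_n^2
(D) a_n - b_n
B

Replace a_n by a_{n+1} = b_n and b_n by b_{n+1} = a_n in each option and simplify:
(A) 2*a_n + b_n  ->  2*(b_n) + (a_n) = a_n + 2*b_n   [not conserved]
(B) a_n + b_n  ->  (b_n) + (a_n) = a_n + b_n   [conserved]
(C) a_n^2 - b_n^2  ->  (b_n)^2 - (a_n)^2 = -a_n^2 + b_n^2   [not conserved]
(D) a_n - b_n  ->  (b_n) - (a_n) = -a_n + b_n   [not conserved]

Only (B) a_n + b_n returns to itself after one step, so it is the conserved quantity.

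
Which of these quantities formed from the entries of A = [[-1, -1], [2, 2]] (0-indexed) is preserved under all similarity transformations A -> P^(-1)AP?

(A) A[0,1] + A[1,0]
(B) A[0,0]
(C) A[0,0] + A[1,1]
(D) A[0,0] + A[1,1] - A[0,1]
C

A[0,0] + A[1,1] is the trace of A. By the cyclic property of the trace, tr(P^(-1)AP) = tr(APP^(-1)) = tr(A), so it is the same for every matrix similar to A.

The other combinations are not similarity invariants. For example, take P = [[1, -1], [0, 1]] (det P = 1), so P^(-1) = [[1, 1], [0, 1]] and
B = P^(-1)AP = [[1, 0], [2, 0]].
Evaluating each option on A and on B:
(A) A[0,1] + A[1,0]: 1 for A, 2 for B -> changes
(B) A[0,0]: -1 for A, 1 for B -> changes
(C) A[0,0] + A[1,1]: 1 for A, 1 for B -> unchanged
(D) A[0,0] + A[1,1] - A[0,1]: 2 for A, 1 for B -> changes

Only (C) A[0,0] + A[1,1] = 1 survives (and it does so for every P, not just this one), so it is the invariant.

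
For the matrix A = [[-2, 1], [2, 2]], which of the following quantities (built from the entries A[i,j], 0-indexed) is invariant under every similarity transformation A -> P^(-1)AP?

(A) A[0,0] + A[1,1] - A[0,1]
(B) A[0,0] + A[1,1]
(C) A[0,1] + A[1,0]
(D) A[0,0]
B

A[0,0] + A[1,1] is the trace of A. By the cyclic property of the trace, tr(P^(-1)AP) = tr(APP^(-1)) = tr(A), so it is the same for every matrix similar to A.

The other combinations are not similarity invariants. For example, take P = [[1, 2], [0, 1]] (det P = 1), so P^(-1) = [[1, -2], [0, 1]] and
B = P^(-1)AP = [[-6, -15], [2, 6]].
Evaluating each option on A and on B:
(A) A[0,0] + A[1,1] - A[0,1]: -1 for A, 15 for B -> changes
(B) A[0,0] + A[1,1]: 0 for A, 0 for B -> unchanged
(C) A[0,1] + A[1,0]: 3 for A, -13 for B -> changes
(D) A[0,0]: -2 for A, -6 for B -> changes

Only (B) A[0,0] + A[1,1] = 0 survives (and it does so for every P, not just this one), so it is the invariant.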